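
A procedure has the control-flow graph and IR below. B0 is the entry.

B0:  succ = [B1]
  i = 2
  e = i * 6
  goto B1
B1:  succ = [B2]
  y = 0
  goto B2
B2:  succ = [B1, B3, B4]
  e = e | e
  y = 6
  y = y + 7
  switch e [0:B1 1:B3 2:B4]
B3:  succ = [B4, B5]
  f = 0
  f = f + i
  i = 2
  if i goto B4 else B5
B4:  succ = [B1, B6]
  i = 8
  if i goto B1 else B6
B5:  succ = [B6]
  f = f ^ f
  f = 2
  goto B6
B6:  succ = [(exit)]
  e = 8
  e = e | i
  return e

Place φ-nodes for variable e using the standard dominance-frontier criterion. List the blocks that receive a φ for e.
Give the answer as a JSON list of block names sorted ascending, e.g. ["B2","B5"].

idom tree: B1←B0 B2←B1 B3←B2 B4←B2 B5←B3 B6←B2
Join-block Dom:
  B1: preds {B0,B2,B4}: {B0} ∩ {B0,B1,B2} ∩ {B0,B1,B2,B4} = {B0}; idom=B0
  B4: preds {B2,B3}: {B0,B1,B2} ∩ {B0,B1,B2,B3} = {B0,B1,B2}; idom=B2
  B6: preds {B4,B5}: {B0,B1,B2,B4} ∩ {B0,B1,B2,B3,B5} = {B0,B1,B2}; idom=B2

DF derivation:
  join B1 pred B0: · stop@B0
  join B1 pred B2: B2→B1 stop@B0
  join B1 pred B4: B4→B2→B1 stop@B0
  join B4 pred B2: · stop@B2
  join B4 pred B3: B3 stop@B2
  join B6 pred B4: B4 stop@B2
  join B6 pred B5: B5→B3 stop@B2
  B0: DF=∅
  B1: DF={B1}
  B2: DF={B1}
  B3: DF={B4,B6}
  B4: DF={B1,B6}
  B5: DF={B6}
  B6: DF=∅

φ for e: defs {B0,B2,B6}
  DF⁺ = {B1}

Answer: ["B1"]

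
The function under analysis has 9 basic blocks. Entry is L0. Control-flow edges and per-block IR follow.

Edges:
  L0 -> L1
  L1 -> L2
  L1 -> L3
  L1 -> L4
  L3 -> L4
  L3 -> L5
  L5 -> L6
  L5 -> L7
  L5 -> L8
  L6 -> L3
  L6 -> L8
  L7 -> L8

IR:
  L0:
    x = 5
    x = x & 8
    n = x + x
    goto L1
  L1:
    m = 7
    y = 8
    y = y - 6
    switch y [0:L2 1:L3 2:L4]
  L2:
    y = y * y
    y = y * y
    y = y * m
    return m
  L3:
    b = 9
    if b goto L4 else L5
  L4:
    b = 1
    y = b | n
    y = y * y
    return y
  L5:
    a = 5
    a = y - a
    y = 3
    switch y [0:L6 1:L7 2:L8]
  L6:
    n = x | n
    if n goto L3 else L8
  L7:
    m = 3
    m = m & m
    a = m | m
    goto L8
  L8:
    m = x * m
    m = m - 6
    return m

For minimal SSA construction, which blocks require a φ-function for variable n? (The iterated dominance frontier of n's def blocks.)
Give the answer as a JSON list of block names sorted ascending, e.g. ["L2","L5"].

idom tree: L1←L0 L2←L1 L3←L1 L4←L1 L5←L3 L6←L5 L7←L5 L8←L5
Dom at joins:
  L3: preds {L1,L6}: {L0,L1} ∩ {L0,L1,L3,L5,L6} = {L0,L1}; idom=L1
  L4: preds {L1,L3}: {L0,L1} ∩ {L0,L1,L3} = {L0,L1}; idom=L1
  L8: preds {L5,L6,L7}: {L0,L1,L3,L5} ∩ {L0,L1,L3,L5,L6} ∩ {L0,L1,L3,L5,L7} = {L0,L1,L3,L5}; idom=L5

DF derivation:
  join L3 pred L1: · stop@L1
  join L3 pred L6: L6→L5→L3 stop@L1
  join L4 pred L1: · stop@L1
  join L4 pred L3: L3 stop@L1
  join L8 pred L5: · stop@L5
  join L8 pred L6: L6 stop@L5
  join L8 pred L7: L7 stop@L5
  DF(L0)=∅
  DF(L1)=∅
  DF(L2)=∅
  DF(L3)={L3,L4}
  DF(L4)=∅
  DF(L5)={L3}
  DF(L6)={L3,L8}
  DF(L7)={L8}
  DF(L8)=∅

φ for n: defs {L0,L6}
  DF⁺ = {L3,L4,L8}

Answer: ["L3", "L4", "L8"]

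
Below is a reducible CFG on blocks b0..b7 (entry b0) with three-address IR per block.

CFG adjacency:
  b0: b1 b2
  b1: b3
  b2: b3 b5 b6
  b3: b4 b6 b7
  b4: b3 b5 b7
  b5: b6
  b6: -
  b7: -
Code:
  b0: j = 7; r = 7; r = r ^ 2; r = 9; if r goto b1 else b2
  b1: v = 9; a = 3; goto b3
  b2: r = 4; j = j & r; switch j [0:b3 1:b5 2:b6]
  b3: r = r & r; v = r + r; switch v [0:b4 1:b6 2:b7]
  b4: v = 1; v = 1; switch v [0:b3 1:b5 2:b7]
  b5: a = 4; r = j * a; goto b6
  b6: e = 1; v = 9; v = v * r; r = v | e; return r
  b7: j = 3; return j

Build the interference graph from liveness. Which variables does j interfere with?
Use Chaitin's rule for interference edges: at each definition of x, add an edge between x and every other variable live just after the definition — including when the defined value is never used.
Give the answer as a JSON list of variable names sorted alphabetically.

Block summaries:
  b0: def={j,r} ue=∅
  b1: def={a,v} ue=∅
  b2: def={j,r} ue={j}
  b3: def={r,v} ue={r}
  b4: def={v} ue=∅
  b5: def={a,r} ue={j}
  b6: def={e,r,v} ue={r}
  b7: def={j} ue=∅

Live sets:
  b0: in=∅ out={j,r}
  b1: in={j,r} out={j,r}
  b2: in={j} out={j,r}
  b3: in={j,r} out={j,r}
  b4: in={j,r} out={j,r}
  b5: in={j} out={r}
  b6: in={r} out=∅
  b7: in=∅ out=∅

Conflict graph:
  a: {j,r}
  e: {r,v}
  j: {a,r,v}
  r: {a,e,j,v}
  v: {e,j,r}

N(j) = ["a", "r", "v"]

Answer: ["a", "r", "v"]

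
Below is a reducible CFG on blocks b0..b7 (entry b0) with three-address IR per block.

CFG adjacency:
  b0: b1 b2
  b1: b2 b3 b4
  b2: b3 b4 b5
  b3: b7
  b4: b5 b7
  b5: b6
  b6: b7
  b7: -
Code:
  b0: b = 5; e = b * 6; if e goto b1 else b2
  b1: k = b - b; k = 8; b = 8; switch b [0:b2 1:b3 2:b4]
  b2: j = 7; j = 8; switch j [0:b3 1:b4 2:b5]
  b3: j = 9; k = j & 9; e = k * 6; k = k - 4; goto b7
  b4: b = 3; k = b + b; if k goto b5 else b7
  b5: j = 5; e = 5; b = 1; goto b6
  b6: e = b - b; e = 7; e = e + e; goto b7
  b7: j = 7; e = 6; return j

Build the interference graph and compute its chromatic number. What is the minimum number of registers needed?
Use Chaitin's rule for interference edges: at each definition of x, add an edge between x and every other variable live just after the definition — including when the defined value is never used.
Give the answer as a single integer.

Answer: 2

Working:
Per-block:
  b0: def={b,e} ue=∅
  b1: def={b,k} ue={b}
  b2: def={j} ue=∅
  b3: def={e,j,k} ue=∅
  b4: def={b,k} ue=∅
  b5: def={b,e,j} ue=∅
  b6: def={e} ue={b}
  b7: def={e,j} ue=∅

Backward fixpoint:
  live b0: ∅→{b}
  live b1: {b}→∅
  live b2: ∅→∅
  live b3: ∅→∅
  live b4: ∅→∅
  live b5: ∅→{b}
  live b6: {b}→∅
  live b7: ∅→∅

Interference:
  b↔{e}
  e↔{b,j,k}
  j↔{e}
  k↔{e}

Colouring:
  clique {b,e} ⇒ need ≥ 2
  2-colouring: r0={e}  r1={b,j,k}
  χ = 2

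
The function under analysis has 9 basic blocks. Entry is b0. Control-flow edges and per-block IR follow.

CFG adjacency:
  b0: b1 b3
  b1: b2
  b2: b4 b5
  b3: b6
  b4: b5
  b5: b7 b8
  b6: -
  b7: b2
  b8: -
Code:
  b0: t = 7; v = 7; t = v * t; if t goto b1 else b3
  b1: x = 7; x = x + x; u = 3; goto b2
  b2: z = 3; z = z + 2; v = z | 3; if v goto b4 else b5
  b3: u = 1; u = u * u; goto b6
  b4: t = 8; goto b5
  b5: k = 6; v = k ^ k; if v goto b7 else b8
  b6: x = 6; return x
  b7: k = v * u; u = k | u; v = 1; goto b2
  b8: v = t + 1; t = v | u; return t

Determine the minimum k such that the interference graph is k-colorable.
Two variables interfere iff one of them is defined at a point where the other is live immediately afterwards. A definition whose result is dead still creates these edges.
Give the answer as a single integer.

Answer: 3

Analysis:
Block summaries:
  b0: {t,v} / ∅
  b1: {u,x} / ∅
  b2: {v,z} / ∅
  b3: {u} / ∅
  b4: {t} / ∅
  b5: {k,v} / ∅
  b6: {x} / ∅
  b7: {k,u,v} / {u,v}
  b8: {t,v} / {t,u}

Liveness:
  b0 li=∅ lo={t}
  b1 li={t} lo={t,u}
  b2 li={t,u} lo={t,u}
  b3 li=∅ lo=∅
  b4 li={u} lo={t,u}
  b5 li={t,u} lo={t,u,v}
  b6 li=∅ lo=∅
  b7 li={t,u,v} lo={t,u}
  b8 li={t,u} lo=∅

Conflict graph:
  k — {t,u}
  t — {k,u,v,x,z}
  u — {k,t,v,z}
  v — {t,u}
  x — {t}
  z — {t,u}

Chromatic number:
  lower bound: {k,t,u} mutually conflict ⇒ χ ≥ 3
  3-colouring: R0={t}  R1={u,x}  R2={k,v,z}
  χ = 3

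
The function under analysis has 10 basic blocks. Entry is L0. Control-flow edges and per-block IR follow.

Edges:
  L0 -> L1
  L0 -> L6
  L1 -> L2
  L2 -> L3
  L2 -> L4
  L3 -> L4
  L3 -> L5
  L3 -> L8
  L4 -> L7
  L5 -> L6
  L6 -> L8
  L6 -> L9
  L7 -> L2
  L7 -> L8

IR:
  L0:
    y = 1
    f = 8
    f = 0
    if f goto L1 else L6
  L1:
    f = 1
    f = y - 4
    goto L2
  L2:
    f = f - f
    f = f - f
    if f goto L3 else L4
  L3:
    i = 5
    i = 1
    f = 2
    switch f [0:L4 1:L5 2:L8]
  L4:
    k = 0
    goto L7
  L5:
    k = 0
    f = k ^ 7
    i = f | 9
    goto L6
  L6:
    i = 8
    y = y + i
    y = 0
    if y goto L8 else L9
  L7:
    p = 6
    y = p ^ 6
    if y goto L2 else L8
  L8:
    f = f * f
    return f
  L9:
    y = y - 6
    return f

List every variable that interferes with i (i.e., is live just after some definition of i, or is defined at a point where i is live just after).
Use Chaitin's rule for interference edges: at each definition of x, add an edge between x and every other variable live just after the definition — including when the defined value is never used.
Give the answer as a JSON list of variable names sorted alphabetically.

Per-block:
  L0: {f,y} / ∅
  L1: {f} / {y}
  L2: {f} / {f}
  L3: {f,i} / ∅
  L4: {k} / ∅
  L5: {f,i,k} / ∅
  L6: {i,y} / {y}
  L7: {p,y} / ∅
  L8: {f} / {f}
  L9: {y} / {f,y}

Backward fixpoint:
  L0: in=∅ out={f,y}
  L1: in={y} out={f,y}
  L2: in={f,y} out={f,y}
  L3: in={y} out={f,y}
  L4: in={f} out={f}
  L5: in={y} out={f,y}
  L6: in={f,y} out={f,y}
  L7: in={f} out={f,y}
  L8: in={f} out=∅
  L9: in={f,y} out=∅

Interference:
  f↔{i,k,p,y}
  i↔{f,y}
  k↔{f,y}
  p↔{f}
  y↔{f,i,k}

N(i) = ["f", "y"]

Answer: ["f", "y"]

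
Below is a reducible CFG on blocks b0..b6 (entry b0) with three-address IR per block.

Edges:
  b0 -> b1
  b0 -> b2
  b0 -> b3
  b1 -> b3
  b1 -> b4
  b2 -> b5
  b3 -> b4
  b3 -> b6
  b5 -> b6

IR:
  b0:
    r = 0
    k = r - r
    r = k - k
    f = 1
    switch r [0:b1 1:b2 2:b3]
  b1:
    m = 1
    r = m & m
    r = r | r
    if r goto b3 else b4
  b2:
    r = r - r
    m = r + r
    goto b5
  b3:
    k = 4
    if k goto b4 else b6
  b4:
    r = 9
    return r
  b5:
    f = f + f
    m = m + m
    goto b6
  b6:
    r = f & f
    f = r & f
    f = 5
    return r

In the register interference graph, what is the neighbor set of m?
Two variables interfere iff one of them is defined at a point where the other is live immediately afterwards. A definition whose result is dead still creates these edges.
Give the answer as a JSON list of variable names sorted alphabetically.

Per-block:
  b0: def={f,k,r} ue=∅
  b1: def={m,r} ue=∅
  b2: def={m,r} ue={r}
  b3: def={k} ue=∅
  b4: def={r} ue=∅
  b5: def={f,m} ue={f,m}
  b6: def={f,r} ue={f}

Live sets:
  b0 li=∅ lo={f,r}
  b1 li={f} lo={f}
  b2 li={f,r} lo={f,m}
  b3 li={f} lo={f}
  b4 li=∅ lo=∅
  b5 li={f,m} lo={f}
  b6 li={f} lo=∅

Conflict graph:
  f: {k,m,r}
  k: {f}
  m: {f}
  r: {f}

N(m) = ["f"]

Answer: ["f"]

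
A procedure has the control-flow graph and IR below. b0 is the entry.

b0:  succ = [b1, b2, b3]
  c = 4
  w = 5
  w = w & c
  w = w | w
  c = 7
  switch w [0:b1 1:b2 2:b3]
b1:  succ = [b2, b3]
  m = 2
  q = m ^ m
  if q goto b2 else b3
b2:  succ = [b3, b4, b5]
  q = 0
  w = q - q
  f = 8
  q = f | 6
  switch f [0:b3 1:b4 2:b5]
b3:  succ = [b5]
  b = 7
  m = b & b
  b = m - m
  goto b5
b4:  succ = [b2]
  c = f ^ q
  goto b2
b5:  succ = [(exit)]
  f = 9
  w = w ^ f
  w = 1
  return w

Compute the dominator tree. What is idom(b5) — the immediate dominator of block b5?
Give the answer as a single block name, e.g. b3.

idom tree: b1←b0 b2←b0 b3←b0 b4←b2 b5←b0
Dom∩ at merges:
  b2: preds {b0,b1,b4}: {b0} ∩ {b0,b1} ∩ {b0,b2,b4} = {b0}; idom=b0
  b3: preds {b0,b1,b2}: {b0} ∩ {b0,b1} ∩ {b0,b2} = {b0}; idom=b0
  b5: preds {b2,b3}: {b0,b2} ∩ {b0,b3} = {b0}; idom=b0

idom(b5) = b0

Answer: b0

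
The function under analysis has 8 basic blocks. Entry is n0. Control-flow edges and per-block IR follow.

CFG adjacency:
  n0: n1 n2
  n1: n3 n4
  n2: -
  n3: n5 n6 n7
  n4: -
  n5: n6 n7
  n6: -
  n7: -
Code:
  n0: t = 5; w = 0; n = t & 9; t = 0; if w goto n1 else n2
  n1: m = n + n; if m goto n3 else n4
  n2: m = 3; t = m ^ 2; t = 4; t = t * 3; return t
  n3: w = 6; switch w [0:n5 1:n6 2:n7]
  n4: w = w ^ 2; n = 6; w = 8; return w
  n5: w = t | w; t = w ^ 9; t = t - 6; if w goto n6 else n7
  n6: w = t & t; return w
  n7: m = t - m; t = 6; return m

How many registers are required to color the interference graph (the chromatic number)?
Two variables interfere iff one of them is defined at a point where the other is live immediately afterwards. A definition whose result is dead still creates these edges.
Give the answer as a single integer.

Block summaries:
  n0: def={n,t,w} ue=∅
  n1: def={m} ue={n}
  n2: def={m,t} ue=∅
  n3: def={w} ue=∅
  n4: def={n,w} ue={w}
  n5: def={t,w} ue={t,w}
  n6: def={w} ue={t}
  n7: def={m,t} ue={m,t}

Liveness:
  n0 li=∅ lo={n,t,w}
  n1 li={n,t,w} lo={m,t,w}
  n2 li=∅ lo=∅
  n3 li={m,t} lo={m,t,w}
  n4 li={w} lo=∅
  n5 li={m,t,w} lo={m,t}
  n6 li={t} lo=∅
  n7 li={m,t} lo=∅

Conflict graph:
  m↔{t,w}
  n↔{t,w}
  t↔{m,n,w}
  w↔{m,n,t}

Chromatic number:
  {m,t,w} pairwise interfere (3-clique) ⇒ χ ≥ 3
  assign m→c2 n→c2 t→c0 w→c1 — no edge inside a register ⇒ χ ≤ 3
  χ = 3

Answer: 3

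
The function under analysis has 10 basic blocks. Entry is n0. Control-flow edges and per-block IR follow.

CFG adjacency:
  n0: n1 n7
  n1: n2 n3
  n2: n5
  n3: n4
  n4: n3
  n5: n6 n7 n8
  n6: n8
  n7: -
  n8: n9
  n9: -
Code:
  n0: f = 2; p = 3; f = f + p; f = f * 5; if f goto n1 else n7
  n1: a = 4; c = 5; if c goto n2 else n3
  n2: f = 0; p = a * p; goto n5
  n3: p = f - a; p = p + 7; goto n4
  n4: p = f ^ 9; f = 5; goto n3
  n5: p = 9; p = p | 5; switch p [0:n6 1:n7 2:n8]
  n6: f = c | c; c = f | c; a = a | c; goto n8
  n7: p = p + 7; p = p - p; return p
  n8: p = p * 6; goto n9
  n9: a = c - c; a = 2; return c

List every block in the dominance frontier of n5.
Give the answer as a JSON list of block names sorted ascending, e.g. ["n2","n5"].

idom tree: n1←n0 n2←n1 n3←n1 n4←n3 n5←n2 n6←n5 n7←n0 n8←n5 n9←n8
Dom at joins:
  n3: preds {n1,n4}: {n0,n1} ∩ {n0,n1,n3,n4} = {n0,n1}; idom=n1
  n7: preds {n0,n5}: {n0} ∩ {n0,n1,n2,n5} = {n0}; idom=n0
  n8: preds {n5,n6}: {n0,n1,n2,n5} ∩ {n0,n1,n2,n5,n6} = {n0,n1,n2,n5}; idom=n5

DF derivation:
  n3←n1: walk · to n1
  n3←n4: walk n4→n3 to n1
  n7←n0: walk · to n0
  n7←n5: walk n5→n2→n1 to n0
  n8←n5: walk · to n5
  n8←n6: walk n6 to n5
  DF(n0)=∅
  DF(n1)={n7}
  DF(n2)={n7}
  DF(n3)={n3}
  DF(n4)={n3}
  DF(n5)={n7}
  DF(n6)={n8}
  DF(n7)=∅
  DF(n8)=∅
  DF(n9)=∅

DF(n5) = ["n7"]

Answer: ["n7"]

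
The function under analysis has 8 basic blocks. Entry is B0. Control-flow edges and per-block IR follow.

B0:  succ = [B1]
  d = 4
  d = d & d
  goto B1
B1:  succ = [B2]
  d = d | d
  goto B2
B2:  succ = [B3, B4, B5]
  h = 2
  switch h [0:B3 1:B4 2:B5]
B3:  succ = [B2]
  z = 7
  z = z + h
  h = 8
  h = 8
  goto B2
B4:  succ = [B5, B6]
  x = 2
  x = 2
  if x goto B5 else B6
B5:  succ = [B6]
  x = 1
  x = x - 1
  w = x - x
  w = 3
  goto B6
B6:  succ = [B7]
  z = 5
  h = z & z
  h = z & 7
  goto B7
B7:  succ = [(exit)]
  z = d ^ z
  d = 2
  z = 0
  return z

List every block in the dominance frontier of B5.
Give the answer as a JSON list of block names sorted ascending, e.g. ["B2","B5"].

idom tree: B1←B0 B2←B1 B3←B2 B4←B2 B5←B2 B6←B2 B7←B6
Dom at joins:
  B2: preds {B1,B3}: {B0,B1} ∩ {B0,B1,B2,B3} = {B0,B1}; idom=B1
  B5: preds {B2,B4}: {B0,B1,B2} ∩ {B0,B1,B2,B4} = {B0,B1,B2}; idom=B2
  B6: preds {B4,B5}: {B0,B1,B2,B4} ∩ {B0,B1,B2,B5} = {B0,B1,B2}; idom=B2

DF walk-up:
  join B2 pred B1: · stop@B1
  join B2 pred B3: B3→B2 stop@B1
  join B5 pred B2: · stop@B2
  join B5 pred B4: B4 stop@B2
  join B6 pred B4: B4 stop@B2
  join B6 pred B5: B5 stop@B2
  B0 → ∅
  B1 → ∅
  B2 → {B2}
  B3 → {B2}
  B4 → {B5,B6}
  B5 → {B6}
  B6 → ∅
  B7 → ∅

DF(B5) = ["B6"]

Answer: ["B6"]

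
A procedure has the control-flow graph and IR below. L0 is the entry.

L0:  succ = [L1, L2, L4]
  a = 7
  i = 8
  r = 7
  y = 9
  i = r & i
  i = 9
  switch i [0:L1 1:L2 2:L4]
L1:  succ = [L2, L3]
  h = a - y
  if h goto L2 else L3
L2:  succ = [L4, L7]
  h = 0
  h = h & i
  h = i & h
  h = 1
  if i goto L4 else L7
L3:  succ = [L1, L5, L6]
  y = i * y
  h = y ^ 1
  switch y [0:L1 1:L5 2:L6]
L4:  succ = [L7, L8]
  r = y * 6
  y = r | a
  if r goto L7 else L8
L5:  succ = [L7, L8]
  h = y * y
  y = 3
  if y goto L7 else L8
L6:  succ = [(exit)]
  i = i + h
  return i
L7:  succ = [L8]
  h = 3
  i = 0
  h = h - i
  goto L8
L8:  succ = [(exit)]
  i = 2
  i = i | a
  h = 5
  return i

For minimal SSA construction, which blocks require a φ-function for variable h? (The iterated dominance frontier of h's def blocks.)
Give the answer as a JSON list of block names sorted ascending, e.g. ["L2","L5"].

Answer: ["L1", "L2", "L4", "L7", "L8"]

Derivation:
idom tree: L1←L0 L2←L0 L3←L1 L4←L0 L5←L3 L6←L3 L7←L0 L8←L0
Dom∩ at merges:
  L1: preds {L0,L3}: {L0} ∩ {L0,L1,L3} = {L0}; idom=L0
  L2: preds {L0,L1}: {L0} ∩ {L0,L1} = {L0}; idom=L0
  L4: preds {L0,L2}: {L0} ∩ {L0,L2} = {L0}; idom=L0
  L7: preds {L2,L4,L5}: {L0,L2} ∩ {L0,L4} ∩ {L0,L1,L3,L5} = {L0}; idom=L0
  L8: preds {L4,L5,L7}: {L0,L4} ∩ {L0,L1,L3,L5} ∩ {L0,L7} = {L0}; idom=L0

DF walk-up:
  join L1 pred L0: · stop@L0
  join L1 pred L3: L3→L1 stop@L0
  join L2 pred L0: · stop@L0
  join L2 pred L1: L1 stop@L0
  join L4 pred L0: · stop@L0
  join L4 pred L2: L2 stop@L0
  join L7 pred L2: L2 stop@L0
  join L7 pred L4: L4 stop@L0
  join L7 pred L5: L5→L3→L1 stop@L0
  join L8 pred L4: L4 stop@L0
  join L8 pred L5: L5→L3→L1 stop@L0
  join L8 pred L7: L7 stop@L0
  L0: DF=∅
  L1: DF={L1,L2,L7,L8}
  L2: DF={L4,L7}
  L3: DF={L1,L7,L8}
  L4: DF={L7,L8}
  L5: DF={L7,L8}
  L6: DF=∅
  L7: DF={L8}
  L8: DF=∅

φ for h: defs {L1,L2,L3,L5,L7,L8}
  DF⁺ = {L1,L2,L4,L7,L8}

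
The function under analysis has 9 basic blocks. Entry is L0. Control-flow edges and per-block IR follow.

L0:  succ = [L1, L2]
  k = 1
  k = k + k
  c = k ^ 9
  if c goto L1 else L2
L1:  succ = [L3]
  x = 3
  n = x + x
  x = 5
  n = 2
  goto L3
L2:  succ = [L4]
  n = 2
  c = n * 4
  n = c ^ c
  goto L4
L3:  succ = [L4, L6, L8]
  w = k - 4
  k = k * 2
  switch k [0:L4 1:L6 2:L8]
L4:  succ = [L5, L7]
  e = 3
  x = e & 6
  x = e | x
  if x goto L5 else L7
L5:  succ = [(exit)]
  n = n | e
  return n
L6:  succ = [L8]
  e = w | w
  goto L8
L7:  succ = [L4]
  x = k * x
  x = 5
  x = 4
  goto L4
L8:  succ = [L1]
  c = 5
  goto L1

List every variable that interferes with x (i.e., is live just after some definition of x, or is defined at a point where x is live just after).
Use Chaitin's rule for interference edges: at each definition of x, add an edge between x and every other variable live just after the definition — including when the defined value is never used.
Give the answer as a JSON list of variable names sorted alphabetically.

Answer: ["e", "k", "n"]

Derivation:
def/use:
  L0: def={c,k} ue=∅
  L1: def={n,x} ue=∅
  L2: def={c,n} ue=∅
  L3: def={k,w} ue={k}
  L4: def={e,x} ue=∅
  L5: def={n} ue={e,n}
  L6: def={e} ue={w}
  L7: def={x} ue={k,x}
  L8: def={c} ue=∅

Live sets:
  L0: in=∅ out={k}
  L1: in={k} out={k,n}
  L2: in={k} out={k,n}
  L3: in={k,n} out={k,n,w}
  L4: in={k,n} out={e,k,n,x}
  L5: in={e,n} out=∅
  L6: in={k,w} out={k}
  L7: in={k,n,x} out={k,n}
  L8: in={k} out={k}

Interference:
  c — {k}
  e — {k,n,x}
  k — {c,e,n,w,x}
  n — {e,k,w,x}
  w — {k,n}
  x — {e,k,n}

N(x) = ["e", "k", "n"]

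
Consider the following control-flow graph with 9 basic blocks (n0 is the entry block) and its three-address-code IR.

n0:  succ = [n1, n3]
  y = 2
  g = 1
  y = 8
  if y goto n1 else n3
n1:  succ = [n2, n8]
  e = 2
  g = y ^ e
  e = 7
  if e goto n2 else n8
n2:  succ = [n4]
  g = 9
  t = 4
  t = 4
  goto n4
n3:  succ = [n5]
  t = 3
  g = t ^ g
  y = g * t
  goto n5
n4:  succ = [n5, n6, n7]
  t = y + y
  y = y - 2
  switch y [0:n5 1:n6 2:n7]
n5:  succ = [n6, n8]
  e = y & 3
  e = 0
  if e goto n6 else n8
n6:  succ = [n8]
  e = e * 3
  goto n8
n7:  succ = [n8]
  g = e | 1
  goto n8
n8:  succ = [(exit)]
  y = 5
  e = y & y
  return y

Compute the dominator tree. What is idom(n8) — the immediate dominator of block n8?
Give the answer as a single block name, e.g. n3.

idom tree: n1←n0 n2←n1 n3←n0 n4←n2 n5←n0 n6←n0 n7←n4 n8←n0
Dom at joins:
  n5: preds {n3,n4}: {n0,n3} ∩ {n0,n1,n2,n4} = {n0}; idom=n0
  n6: preds {n4,n5}: {n0,n1,n2,n4} ∩ {n0,n5} = {n0}; idom=n0
  n8: preds {n1,n5,n6,n7}: {n0,n1} ∩ {n0,n5} ∩ {n0,n6} ∩ {n0,n1,n2,n4,n7} = {n0}; idom=n0

idom(n8) = n0

Answer: n0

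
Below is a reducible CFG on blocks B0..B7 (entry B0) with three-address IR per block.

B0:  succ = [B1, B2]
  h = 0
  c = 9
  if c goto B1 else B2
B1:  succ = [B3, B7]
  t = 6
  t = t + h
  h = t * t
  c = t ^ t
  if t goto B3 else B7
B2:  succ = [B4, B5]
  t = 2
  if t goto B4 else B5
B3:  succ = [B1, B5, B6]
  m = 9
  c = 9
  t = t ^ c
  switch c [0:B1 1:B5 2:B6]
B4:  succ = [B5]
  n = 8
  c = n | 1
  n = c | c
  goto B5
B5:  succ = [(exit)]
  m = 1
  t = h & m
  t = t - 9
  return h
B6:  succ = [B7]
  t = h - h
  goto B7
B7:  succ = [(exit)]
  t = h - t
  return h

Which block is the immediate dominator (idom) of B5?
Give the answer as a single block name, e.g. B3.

Answer: B0

Derivation:
idom tree: B1←B0 B2←B0 B3←B1 B4←B2 B5←B0 B6←B3 B7←B1
Join-block Dom:
  B1: preds {B0,B3}: {B0} ∩ {B0,B1,B3} = {B0}; idom=B0
  B5: preds {B2,B3,B4}: {B0,B2} ∩ {B0,B1,B3} ∩ {B0,B2,B4} = {B0}; idom=B0
  B7: preds {B1,B6}: {B0,B1} ∩ {B0,B1,B3,B6} = {B0,B1}; idom=B1

idom(B5) = B0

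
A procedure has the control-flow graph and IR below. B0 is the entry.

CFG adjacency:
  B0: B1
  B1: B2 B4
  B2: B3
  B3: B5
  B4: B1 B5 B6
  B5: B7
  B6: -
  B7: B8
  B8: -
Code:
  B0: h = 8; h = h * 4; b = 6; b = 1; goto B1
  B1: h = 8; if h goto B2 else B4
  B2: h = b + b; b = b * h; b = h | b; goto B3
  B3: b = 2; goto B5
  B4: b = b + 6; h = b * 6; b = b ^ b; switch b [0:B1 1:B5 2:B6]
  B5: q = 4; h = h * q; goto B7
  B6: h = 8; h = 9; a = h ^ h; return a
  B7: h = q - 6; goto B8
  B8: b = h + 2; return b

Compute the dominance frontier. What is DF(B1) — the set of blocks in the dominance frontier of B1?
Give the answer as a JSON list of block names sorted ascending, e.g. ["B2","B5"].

idom tree: B1←B0 B2←B1 B3←B2 B4←B1 B5←B1 B6←B4 B7←B5 B8←B7
Join-block Dom:
  B1: preds {B0,B4}: {B0} ∩ {B0,B1,B4} = {B0}; idom=B0
  B5: preds {B3,B4}: {B0,B1,B2,B3} ∩ {B0,B1,B4} = {B0,B1}; idom=B1

Frontier:
  join B1 pred B0: · stop@B0
  join B1 pred B4: B4→B1 stop@B0
  join B5 pred B3: B3→B2 stop@B1
  join B5 pred B4: B4 stop@B1
  B0: DF=∅
  B1: DF={B1}
  B2: DF={B5}
  B3: DF={B5}
  B4: DF={B1,B5}
  B5: DF=∅
  B6: DF=∅
  B7: DF=∅
  B8: DF=∅

DF(B1) = ["B1"]

Answer: ["B1"]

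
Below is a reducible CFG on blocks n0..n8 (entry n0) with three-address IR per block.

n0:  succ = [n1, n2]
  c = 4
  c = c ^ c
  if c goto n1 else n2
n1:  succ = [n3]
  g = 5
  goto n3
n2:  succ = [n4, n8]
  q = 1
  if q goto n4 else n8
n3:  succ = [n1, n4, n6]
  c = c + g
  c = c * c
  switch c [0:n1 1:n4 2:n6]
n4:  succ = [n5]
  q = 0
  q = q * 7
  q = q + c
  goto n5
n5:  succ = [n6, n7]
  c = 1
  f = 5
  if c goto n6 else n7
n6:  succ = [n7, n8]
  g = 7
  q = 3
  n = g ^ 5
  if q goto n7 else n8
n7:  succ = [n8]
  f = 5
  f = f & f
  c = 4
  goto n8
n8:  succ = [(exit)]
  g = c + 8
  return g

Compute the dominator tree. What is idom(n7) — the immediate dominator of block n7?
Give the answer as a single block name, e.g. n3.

Answer: n0

Analysis:
idom tree: n1←n0 n2←n0 n3←n1 n4←n0 n5←n4 n6←n0 n7←n0 n8←n0
Dom at joins:
  n1: preds {n0,n3}: {n0} ∩ {n0,n1,n3} = {n0}; idom=n0
  n4: preds {n2,n3}: {n0,n2} ∩ {n0,n1,n3} = {n0}; idom=n0
  n6: preds {n3,n5}: {n0,n1,n3} ∩ {n0,n4,n5} = {n0}; idom=n0
  n7: preds {n5,n6}: {n0,n4,n5} ∩ {n0,n6} = {n0}; idom=n0
  n8: preds {n2,n6,n7}: {n0,n2} ∩ {n0,n6} ∩ {n0,n7} = {n0}; idom=n0

idom(n7) = n0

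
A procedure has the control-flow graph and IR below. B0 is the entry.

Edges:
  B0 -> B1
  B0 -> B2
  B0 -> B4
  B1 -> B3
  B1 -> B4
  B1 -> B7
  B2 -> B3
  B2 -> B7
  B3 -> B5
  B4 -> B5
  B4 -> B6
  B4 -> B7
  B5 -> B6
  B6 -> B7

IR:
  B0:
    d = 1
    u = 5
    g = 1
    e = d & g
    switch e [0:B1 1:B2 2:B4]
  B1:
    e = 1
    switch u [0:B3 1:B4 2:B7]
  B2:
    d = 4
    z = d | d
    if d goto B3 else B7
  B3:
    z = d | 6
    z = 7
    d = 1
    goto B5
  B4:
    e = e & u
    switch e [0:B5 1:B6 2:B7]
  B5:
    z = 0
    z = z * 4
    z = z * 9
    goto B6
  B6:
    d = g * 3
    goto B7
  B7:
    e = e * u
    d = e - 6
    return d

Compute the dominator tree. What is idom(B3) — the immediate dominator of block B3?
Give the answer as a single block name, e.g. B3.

Answer: B0

Analysis:
idom tree: B1←B0 B2←B0 B3←B0 B4←B0 B5←B0 B6←B0 B7←B0
Dom∩ at merges:
  B3: preds {B1,B2}: {B0,B1} ∩ {B0,B2} = {B0}; idom=B0
  B4: preds {B0,B1}: {B0} ∩ {B0,B1} = {B0}; idom=B0
  B5: preds {B3,B4}: {B0,B3} ∩ {B0,B4} = {B0}; idom=B0
  B6: preds {B4,B5}: {B0,B4} ∩ {B0,B5} = {B0}; idom=B0
  B7: preds {B1,B2,B4,B6}: {B0,B1} ∩ {B0,B2} ∩ {B0,B4} ∩ {B0,B6} = {B0}; idom=B0

idom(B3) = B0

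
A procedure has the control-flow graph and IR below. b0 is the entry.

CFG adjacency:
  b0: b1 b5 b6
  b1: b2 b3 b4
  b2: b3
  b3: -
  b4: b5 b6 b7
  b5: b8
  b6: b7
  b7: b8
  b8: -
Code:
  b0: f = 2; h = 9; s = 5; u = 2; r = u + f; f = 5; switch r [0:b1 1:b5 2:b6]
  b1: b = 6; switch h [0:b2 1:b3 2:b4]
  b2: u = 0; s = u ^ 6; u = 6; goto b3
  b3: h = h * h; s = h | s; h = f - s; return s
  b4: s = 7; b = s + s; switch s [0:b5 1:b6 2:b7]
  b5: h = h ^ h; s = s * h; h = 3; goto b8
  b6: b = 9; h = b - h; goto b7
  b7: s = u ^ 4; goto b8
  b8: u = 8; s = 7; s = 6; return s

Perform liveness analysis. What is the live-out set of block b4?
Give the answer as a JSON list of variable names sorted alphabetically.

Per-block:
  b0: {f,h,r,s,u} / ∅
  b1: {b} / {h}
  b2: {s,u} / ∅
  b3: {h,s} / {f,h,s}
  b4: {b,s} / ∅
  b5: {h,s} / {h,s}
  b6: {b,h} / {h}
  b7: {s} / {u}
  b8: {s,u} / ∅

Live sets:
  b0: in=∅ out={f,h,s,u}
  b1: in={f,h,s,u} out={f,h,s,u}
  b2: in={f,h} out={f,h,s}
  b3: in={f,h,s} out=∅
  b4: in={h,u} out={h,s,u}
  b5: in={h,s} out=∅
  b6: in={h,u} out={u}
  b7: in={u} out=∅
  b8: in=∅ out=∅

live-out(b4) = ["h", "s", "u"]

Answer: ["h", "s", "u"]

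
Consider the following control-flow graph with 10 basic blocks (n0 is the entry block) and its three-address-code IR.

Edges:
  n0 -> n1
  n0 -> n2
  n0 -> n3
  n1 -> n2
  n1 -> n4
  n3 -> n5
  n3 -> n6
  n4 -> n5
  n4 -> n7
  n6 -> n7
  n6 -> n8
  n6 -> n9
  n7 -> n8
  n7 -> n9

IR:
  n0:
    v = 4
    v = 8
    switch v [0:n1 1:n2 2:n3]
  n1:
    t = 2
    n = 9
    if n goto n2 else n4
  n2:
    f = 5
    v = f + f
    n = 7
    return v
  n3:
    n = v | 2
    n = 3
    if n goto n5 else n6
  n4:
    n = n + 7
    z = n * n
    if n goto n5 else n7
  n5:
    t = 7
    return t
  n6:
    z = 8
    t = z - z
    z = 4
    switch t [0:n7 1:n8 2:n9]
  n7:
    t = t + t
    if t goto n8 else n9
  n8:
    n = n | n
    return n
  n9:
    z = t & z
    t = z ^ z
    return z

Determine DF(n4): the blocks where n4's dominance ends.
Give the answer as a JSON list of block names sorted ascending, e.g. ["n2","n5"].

Answer: ["n5", "n7"]

Derivation:
idom tree: n1←n0 n2←n0 n3←n0 n4←n1 n5←n0 n6←n3 n7←n0 n8←n0 n9←n0
Dom∩ at merges:
  n2: preds {n0,n1}: {n0} ∩ {n0,n1} = {n0}; idom=n0
  n5: preds {n3,n4}: {n0,n3} ∩ {n0,n1,n4} = {n0}; idom=n0
  n7: preds {n4,n6}: {n0,n1,n4} ∩ {n0,n3,n6} = {n0}; idom=n0
  n8: preds {n6,n7}: {n0,n3,n6} ∩ {n0,n7} = {n0}; idom=n0
  n9: preds {n6,n7}: {n0,n3,n6} ∩ {n0,n7} = {n0}; idom=n0

Frontier:
  join n2 pred n0: · stop@n0
  join n2 pred n1: n1 stop@n0
  join n5 pred n3: n3 stop@n0
  join n5 pred n4: n4→n1 stop@n0
  join n7 pred n4: n4→n1 stop@n0
  join n7 pred n6: n6→n3 stop@n0
  join n8 pred n6: n6→n3 stop@n0
  join n8 pred n7: n7 stop@n0
  join n9 pred n6: n6→n3 stop@n0
  join n9 pred n7: n7 stop@n0
  n0: DF=∅
  n1: DF={n2,n5,n7}
  n2: DF=∅
  n3: DF={n5,n7,n8,n9}
  n4: DF={n5,n7}
  n5: DF=∅
  n6: DF={n7,n8,n9}
  n7: DF={n8,n9}
  n8: DF=∅
  n9: DF=∅

DF(n4) = ["n5", "n7"]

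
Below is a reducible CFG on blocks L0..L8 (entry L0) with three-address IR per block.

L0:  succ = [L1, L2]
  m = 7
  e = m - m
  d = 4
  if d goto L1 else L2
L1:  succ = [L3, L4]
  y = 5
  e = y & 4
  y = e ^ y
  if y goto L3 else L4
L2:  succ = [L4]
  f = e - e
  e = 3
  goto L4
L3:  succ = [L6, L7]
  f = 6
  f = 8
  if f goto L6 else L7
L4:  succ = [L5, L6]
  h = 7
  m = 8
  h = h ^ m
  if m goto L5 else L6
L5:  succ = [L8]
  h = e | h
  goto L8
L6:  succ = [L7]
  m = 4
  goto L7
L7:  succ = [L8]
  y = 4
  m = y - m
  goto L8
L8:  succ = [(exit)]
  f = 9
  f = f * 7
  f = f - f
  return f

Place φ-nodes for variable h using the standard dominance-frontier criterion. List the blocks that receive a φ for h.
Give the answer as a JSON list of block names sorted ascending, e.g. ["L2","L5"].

idom tree: L1←L0 L2←L0 L3←L1 L4←L0 L5←L4 L6←L0 L7←L0 L8←L0
Join-block Dom:
  L4: preds {L1,L2}: {L0,L1} ∩ {L0,L2} = {L0}; idom=L0
  L6: preds {L3,L4}: {L0,L1,L3} ∩ {L0,L4} = {L0}; idom=L0
  L7: preds {L3,L6}: {L0,L1,L3} ∩ {L0,L6} = {L0}; idom=L0
  L8: preds {L5,L7}: {L0,L4,L5} ∩ {L0,L7} = {L0}; idom=L0

DF derivation:
  L4←L1: walk L1 to L0
  L4←L2: walk L2 to L0
  L6←L3: walk L3→L1 to L0
  L6←L4: walk L4 to L0
  L7←L3: walk L3→L1 to L0
  L7←L6: walk L6 to L0
  L8←L5: walk L5→L4 to L0
  L8←L7: walk L7 to L0
  DF(L0)=∅
  DF(L1)={L4,L6,L7}
  DF(L2)={L4}
  DF(L3)={L6,L7}
  DF(L4)={L6,L8}
  DF(L5)={L8}
  DF(L6)={L7}
  DF(L7)={L8}
  DF(L8)=∅

φ for h: defs {L4,L5}
  DF⁺ = {L6,L7,L8}

Answer: ["L6", "L7", "L8"]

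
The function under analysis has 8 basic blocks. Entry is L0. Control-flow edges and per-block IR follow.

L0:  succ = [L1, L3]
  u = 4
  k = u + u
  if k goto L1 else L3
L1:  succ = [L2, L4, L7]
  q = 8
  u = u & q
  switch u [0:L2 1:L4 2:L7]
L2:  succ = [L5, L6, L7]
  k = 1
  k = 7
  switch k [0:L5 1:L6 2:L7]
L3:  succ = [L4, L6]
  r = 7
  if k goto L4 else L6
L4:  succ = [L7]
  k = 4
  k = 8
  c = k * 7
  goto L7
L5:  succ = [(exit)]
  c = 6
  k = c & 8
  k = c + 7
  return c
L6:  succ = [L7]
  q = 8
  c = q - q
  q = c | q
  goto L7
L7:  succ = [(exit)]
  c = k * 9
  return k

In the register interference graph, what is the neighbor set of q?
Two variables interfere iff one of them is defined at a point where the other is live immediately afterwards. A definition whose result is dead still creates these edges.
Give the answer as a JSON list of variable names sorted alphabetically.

Answer: ["c", "k", "u"]

Derivation:
Per-block:
  L0: def={k,u} ue=∅
  L1: def={q,u} ue={u}
  L2: def={k} ue=∅
  L3: def={r} ue={k}
  L4: def={c,k} ue=∅
  L5: def={c,k} ue=∅
  L6: def={c,q} ue=∅
  L7: def={c} ue={k}

Liveness:
  live L0: ∅→{k,u}
  live L1: {k,u}→{k}
  live L2: ∅→{k}
  live L3: {k}→{k}
  live L4: ∅→{k}
  live L5: ∅→∅
  live L6: {k}→{k}
  live L7: {k}→∅

Conflict graph:
  c: {k,q}
  k: {c,q,r,u}
  q: {c,k,u}
  r: {k}
  u: {k,q}

N(q) = ["c", "k", "u"]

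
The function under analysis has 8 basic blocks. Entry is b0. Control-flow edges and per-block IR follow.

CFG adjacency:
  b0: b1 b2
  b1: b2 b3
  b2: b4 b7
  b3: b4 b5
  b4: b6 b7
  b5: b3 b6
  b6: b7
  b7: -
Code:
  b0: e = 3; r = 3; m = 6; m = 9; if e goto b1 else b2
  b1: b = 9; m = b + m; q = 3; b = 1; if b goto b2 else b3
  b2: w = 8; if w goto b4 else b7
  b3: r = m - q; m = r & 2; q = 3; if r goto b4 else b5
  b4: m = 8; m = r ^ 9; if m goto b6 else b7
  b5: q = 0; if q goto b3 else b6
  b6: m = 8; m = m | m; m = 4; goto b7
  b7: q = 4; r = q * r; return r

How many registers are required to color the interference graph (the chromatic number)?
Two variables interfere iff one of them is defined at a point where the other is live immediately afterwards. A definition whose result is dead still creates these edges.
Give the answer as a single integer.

def/use:
  b0: def={e,m,r} ue=∅
  b1: def={b,m,q} ue={m}
  b2: def={w} ue=∅
  b3: def={m,q,r} ue={m,q}
  b4: def={m} ue={r}
  b5: def={q} ue=∅
  b6: def={m} ue=∅
  b7: def={q,r} ue={r}

Live sets:
  b0 li=∅ lo={m,r}
  b1 li={m,r} lo={m,q,r}
  b2 li={r} lo={r}
  b3 li={m,q} lo={m,r}
  b4 li={r} lo={r}
  b5 li={m,r} lo={m,q,r}
  b6 li={r} lo={r}
  b7 li={r} lo=∅

Conflict graph:
  b: {m,q,r}
  e: {m,r}
  m: {b,e,q,r}
  q: {b,m,r}
  r: {b,e,m,q,w}
  w: {r}

Registers:
  clique {b,m,q,r} ⇒ need ≥ 4
  4-colouring: r0={r}  r1={m,w}  r2={b,e}  r3={q}
  χ = 4

Answer: 4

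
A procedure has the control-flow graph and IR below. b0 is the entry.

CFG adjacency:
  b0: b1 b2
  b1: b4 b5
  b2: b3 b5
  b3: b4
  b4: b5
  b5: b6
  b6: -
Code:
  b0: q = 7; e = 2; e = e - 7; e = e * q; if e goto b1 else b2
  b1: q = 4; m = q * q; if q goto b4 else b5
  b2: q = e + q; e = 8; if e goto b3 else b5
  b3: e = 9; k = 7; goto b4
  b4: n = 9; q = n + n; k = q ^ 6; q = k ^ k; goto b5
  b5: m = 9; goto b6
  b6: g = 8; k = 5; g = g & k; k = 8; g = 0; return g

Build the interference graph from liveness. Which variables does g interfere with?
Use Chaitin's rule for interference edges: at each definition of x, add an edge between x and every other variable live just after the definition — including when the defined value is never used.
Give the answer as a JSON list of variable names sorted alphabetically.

Answer: ["k"]

Working:
def/use:
  b0: def={e,q} ue=∅
  b1: def={m,q} ue=∅
  b2: def={e,q} ue={e,q}
  b3: def={e,k} ue=∅
  b4: def={k,n,q} ue=∅
  b5: def={m} ue=∅
  b6: def={g,k} ue=∅

Liveness:
  b0: in=∅ out={e,q}
  b1: in=∅ out=∅
  b2: in={e,q} out=∅
  b3: in=∅ out=∅
  b4: in=∅ out=∅
  b5: in=∅ out=∅
  b6: in=∅ out=∅

Interference:
  e — {q}
  g — {k}
  k — {g}
  m — {q}
  n — ∅
  q — {e,m}

N(g) = ["k"]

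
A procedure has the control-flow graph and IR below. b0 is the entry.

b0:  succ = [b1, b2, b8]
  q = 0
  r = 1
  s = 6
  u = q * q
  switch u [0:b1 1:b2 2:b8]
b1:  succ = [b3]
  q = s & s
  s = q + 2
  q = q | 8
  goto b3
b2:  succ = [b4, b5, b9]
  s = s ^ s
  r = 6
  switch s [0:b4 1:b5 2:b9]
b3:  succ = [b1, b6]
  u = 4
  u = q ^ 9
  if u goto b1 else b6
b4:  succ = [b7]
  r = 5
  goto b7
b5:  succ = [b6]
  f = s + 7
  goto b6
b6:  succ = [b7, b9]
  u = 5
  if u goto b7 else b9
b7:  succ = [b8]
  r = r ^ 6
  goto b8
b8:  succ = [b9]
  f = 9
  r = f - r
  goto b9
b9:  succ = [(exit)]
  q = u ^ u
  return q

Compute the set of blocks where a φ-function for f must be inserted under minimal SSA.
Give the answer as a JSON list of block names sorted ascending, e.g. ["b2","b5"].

idom tree: b1←b0 b2←b0 b3←b1 b4←b2 b5←b2 b6←b0 b7←b0 b8←b0 b9←b0
Join-block Dom:
  b1: preds {b0,b3}: {b0} ∩ {b0,b1,b3} = {b0}; idom=b0
  b6: preds {b3,b5}: {b0,b1,b3} ∩ {b0,b2,b5} = {b0}; idom=b0
  b7: preds {b4,b6}: {b0,b2,b4} ∩ {b0,b6} = {b0}; idom=b0
  b8: preds {b0,b7}: {b0} ∩ {b0,b7} = {b0}; idom=b0
  b9: preds {b2,b6,b8}: {b0,b2} ∩ {b0,b6} ∩ {b0,b8} = {b0}; idom=b0

DF walk-up:
  join b1 pred b0: · stop@b0
  join b1 pred b3: b3→b1 stop@b0
  join b6 pred b3: b3→b1 stop@b0
  join b6 pred b5: b5→b2 stop@b0
  join b7 pred b4: b4→b2 stop@b0
  join b7 pred b6: b6 stop@b0
  join b8 pred b0: · stop@b0
  join b8 pred b7: b7 stop@b0
  join b9 pred b2: b2 stop@b0
  join b9 pred b6: b6 stop@b0
  join b9 pred b8: b8 stop@b0
  DF(b0)=∅
  DF(b1)={b1,b6}
  DF(b2)={b6,b7,b9}
  DF(b3)={b1,b6}
  DF(b4)={b7}
  DF(b5)={b6}
  DF(b6)={b7,b9}
  DF(b7)={b8}
  DF(b8)={b9}
  DF(b9)=∅

φ for f: defs {b5,b8}
  DF⁺ = {b6,b7,b8,b9}

Answer: ["b6", "b7", "b8", "b9"]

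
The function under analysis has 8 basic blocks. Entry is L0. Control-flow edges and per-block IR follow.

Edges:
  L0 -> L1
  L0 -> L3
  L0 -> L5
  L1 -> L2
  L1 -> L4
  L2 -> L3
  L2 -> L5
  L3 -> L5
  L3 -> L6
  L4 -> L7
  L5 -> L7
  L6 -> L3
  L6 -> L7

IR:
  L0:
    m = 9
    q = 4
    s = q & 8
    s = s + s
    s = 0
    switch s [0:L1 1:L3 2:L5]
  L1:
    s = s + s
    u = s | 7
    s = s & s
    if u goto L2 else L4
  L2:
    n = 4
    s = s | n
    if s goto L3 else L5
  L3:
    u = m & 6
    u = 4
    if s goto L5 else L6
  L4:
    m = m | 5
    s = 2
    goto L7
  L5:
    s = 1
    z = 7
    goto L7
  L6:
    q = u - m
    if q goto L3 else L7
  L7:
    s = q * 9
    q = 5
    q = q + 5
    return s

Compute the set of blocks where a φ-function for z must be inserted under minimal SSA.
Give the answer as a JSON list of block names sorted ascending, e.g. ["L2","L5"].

Answer: ["L7"]

Derivation:
idom tree: L1←L0 L2←L1 L3←L0 L4←L1 L5←L0 L6←L3 L7←L0
Dom at joins:
  L3: preds {L0,L2,L6}: {L0} ∩ {L0,L1,L2} ∩ {L0,L3,L6} = {L0}; idom=L0
  L5: preds {L0,L2,L3}: {L0} ∩ {L0,L1,L2} ∩ {L0,L3} = {L0}; idom=L0
  L7: preds {L4,L5,L6}: {L0,L1,L4} ∩ {L0,L5} ∩ {L0,L3,L6} = {L0}; idom=L0

Frontier:
  join L3 pred L0: · stop@L0
  join L3 pred L2: L2→L1 stop@L0
  join L3 pred L6: L6→L3 stop@L0
  join L5 pred L0: · stop@L0
  join L5 pred L2: L2→L1 stop@L0
  join L5 pred L3: L3 stop@L0
  join L7 pred L4: L4→L1 stop@L0
  join L7 pred L5: L5 stop@L0
  join L7 pred L6: L6→L3 stop@L0
  DF(L0)=∅
  DF(L1)={L3,L5,L7}
  DF(L2)={L3,L5}
  DF(L3)={L3,L5,L7}
  DF(L4)={L7}
  DF(L5)={L7}
  DF(L6)={L3,L7}
  DF(L7)=∅

φ for z: defs {L5}
  DF⁺ = {L7}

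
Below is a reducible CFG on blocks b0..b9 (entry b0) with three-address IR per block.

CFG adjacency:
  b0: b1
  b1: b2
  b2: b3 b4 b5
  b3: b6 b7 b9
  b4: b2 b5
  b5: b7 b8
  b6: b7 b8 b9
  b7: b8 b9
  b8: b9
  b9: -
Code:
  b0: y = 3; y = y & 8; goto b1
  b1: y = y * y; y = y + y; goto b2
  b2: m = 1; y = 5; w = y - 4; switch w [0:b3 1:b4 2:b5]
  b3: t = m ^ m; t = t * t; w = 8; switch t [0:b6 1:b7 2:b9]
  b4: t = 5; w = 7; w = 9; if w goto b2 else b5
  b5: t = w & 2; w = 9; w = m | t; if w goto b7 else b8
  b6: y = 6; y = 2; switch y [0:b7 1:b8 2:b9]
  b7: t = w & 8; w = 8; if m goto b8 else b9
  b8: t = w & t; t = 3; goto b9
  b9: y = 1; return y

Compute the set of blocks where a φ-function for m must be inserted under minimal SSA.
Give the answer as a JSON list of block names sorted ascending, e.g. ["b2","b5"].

idom tree: b1←b0 b2←b1 b3←b2 b4←b2 b5←b2 b6←b3 b7←b2 b8←b2 b9←b2
Dom at joins:
  b2: preds {b1,b4}: {b0,b1} ∩ {b0,b1,b2,b4} = {b0,b1}; idom=b1
  b5: preds {b2,b4}: {b0,b1,b2} ∩ {b0,b1,b2,b4} = {b0,b1,b2}; idom=b2
  b7: preds {b3,b5,b6}: {b0,b1,b2,b3} ∩ {b0,b1,b2,b5} ∩ {b0,b1,b2,b3,b6} = {b0,b1,b2}; idom=b2
  b8: preds {b5,b6,b7}: {b0,b1,b2,b5} ∩ {b0,b1,b2,b3,b6} ∩ {b0,b1,b2,b7} = {b0,b1,b2}; idom=b2
  b9: preds {b3,b6,b7,b8}: {b0,b1,b2,b3} ∩ {b0,b1,b2,b3,b6} ∩ {b0,b1,b2,b7} ∩ {b0,b1,b2,b8} = {b0,b1,b2}; idom=b2

DF walk-up:
  join b2 pred b1: · stop@b1
  join b2 pred b4: b4→b2 stop@b1
  join b5 pred b2: · stop@b2
  join b5 pred b4: b4 stop@b2
  join b7 pred b3: b3 stop@b2
  join b7 pred b5: b5 stop@b2
  join b7 pred b6: b6→b3 stop@b2
  join b8 pred b5: b5 stop@b2
  join b8 pred b6: b6→b3 stop@b2
  join b8 pred b7: b7 stop@b2
  join b9 pred b3: b3 stop@b2
  join b9 pred b6: b6→b3 stop@b2
  join b9 pred b7: b7 stop@b2
  join b9 pred b8: b8 stop@b2
  b0 → ∅
  b1 → ∅
  b2 → {b2}
  b3 → {b7,b8,b9}
  b4 → {b2,b5}
  b5 → {b7,b8}
  b6 → {b7,b8,b9}
  b7 → {b8,b9}
  b8 → {b9}
  b9 → ∅

φ for m: defs {b2}
  DF⁺ = {b2}

Answer: ["b2"]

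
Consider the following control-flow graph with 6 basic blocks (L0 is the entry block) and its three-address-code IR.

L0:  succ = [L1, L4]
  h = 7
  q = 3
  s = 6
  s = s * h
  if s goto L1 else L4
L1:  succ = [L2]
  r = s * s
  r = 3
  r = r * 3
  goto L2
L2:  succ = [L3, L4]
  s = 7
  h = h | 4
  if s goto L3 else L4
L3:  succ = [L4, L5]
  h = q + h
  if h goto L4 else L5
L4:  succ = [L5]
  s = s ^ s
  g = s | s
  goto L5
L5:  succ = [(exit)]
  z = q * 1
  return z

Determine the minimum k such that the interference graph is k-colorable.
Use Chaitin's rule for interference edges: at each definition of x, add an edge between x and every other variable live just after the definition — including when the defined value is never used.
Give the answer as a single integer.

def/use:
  L0: def={h,q,s} ue=∅
  L1: def={r} ue={s}
  L2: def={h,s} ue={h}
  L3: def={h} ue={h,q}
  L4: def={g,s} ue={s}
  L5: def={z} ue={q}

Live sets:
  live L0: ∅→{h,q,s}
  live L1: {h,q,s}→{h,q}
  live L2: {h,q}→{h,q,s}
  live L3: {h,q,s}→{q,s}
  live L4: {q,s}→{q}
  live L5: {q}→∅

Conflict graph:
  g↔{q}
  h↔{q,r,s}
  q↔{g,h,r,s}
  r↔{h,q}
  s↔{h,q}
  z↔∅

Chromatic number:
  lower bound: {h,q,r} mutually conflict ⇒ χ ≥ 3
  3-colouring: R0={q,z}  R1={g,h}  R2={r,s}
  χ = 3

Answer: 3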